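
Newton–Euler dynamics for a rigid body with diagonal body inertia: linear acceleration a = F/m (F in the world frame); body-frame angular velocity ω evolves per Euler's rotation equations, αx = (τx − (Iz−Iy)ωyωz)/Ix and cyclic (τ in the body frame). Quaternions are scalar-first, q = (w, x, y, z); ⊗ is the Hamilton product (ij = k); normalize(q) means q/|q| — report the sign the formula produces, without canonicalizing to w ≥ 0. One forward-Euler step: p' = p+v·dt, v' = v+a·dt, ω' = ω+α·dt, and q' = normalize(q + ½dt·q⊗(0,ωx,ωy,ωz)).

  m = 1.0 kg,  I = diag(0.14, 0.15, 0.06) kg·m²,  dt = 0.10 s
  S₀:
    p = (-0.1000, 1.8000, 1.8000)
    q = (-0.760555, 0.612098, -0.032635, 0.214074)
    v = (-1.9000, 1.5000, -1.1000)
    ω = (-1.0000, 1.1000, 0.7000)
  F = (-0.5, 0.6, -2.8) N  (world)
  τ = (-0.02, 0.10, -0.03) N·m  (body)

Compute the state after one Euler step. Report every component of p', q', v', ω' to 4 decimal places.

p' = (-0.2900, 1.9500, 1.6900)
q' = (-0.7332, 0.6351, -0.1062, 0.2188)
v' = (-1.9500, 1.5600, -1.3800)
ω' = (-0.9648, 1.2040, 0.6683)

p + v·dt = (-0.2900, 1.9500, 1.6900)
v + (F/m)dt = (-1.9500, 1.5600, -1.3800)
ω×(Iω) gyroscopic = (-0.0693, -0.0560, -0.0110)
(τ − ω×Iω)/I = (0.3521, 1.0400, -0.3167)
ω + α·dt = (-0.9648, 1.2040, 0.6683)
Hamilton product q⊗(0,ω) = (0.4981447, 0.5022291, -1.4791531, 0.1082843)
q' = normalize(q + ½dt·q⊗(0,ω)) = (-0.7332, 0.6351, -0.1062, 0.2188)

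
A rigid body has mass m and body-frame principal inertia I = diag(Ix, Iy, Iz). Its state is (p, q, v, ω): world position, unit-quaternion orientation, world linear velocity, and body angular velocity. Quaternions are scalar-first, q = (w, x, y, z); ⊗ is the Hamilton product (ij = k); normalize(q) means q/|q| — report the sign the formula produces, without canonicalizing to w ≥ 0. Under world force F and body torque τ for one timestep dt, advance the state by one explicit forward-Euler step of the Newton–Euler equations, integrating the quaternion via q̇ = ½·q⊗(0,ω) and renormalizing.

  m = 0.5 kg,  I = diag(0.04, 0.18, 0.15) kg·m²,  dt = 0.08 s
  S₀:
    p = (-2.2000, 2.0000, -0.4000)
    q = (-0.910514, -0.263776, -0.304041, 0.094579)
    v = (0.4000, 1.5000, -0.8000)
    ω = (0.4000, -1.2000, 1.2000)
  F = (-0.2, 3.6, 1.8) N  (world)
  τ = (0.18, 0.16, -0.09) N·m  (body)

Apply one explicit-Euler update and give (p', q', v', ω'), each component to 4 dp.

p' = (-2.1680, 2.1200, -0.4640)
q' = (-0.9232, -0.2877, -0.2456, 0.0682)
v' = (0.3680, 2.0760, -0.5120)
ω' = (0.6736, -1.1054, 1.1878)

angular accel α = (3.4200, 1.1822, -0.1520)
new body rate ω' = (0.6736, -1.1054, 1.1878)
2q̇ = q⊗(0,ω) = (-0.3728336, -0.6155600, 1.4469796, -0.6544692)
q + ½dt·q⊗(0,ω), renormalized = (-0.9232, -0.2877, -0.2456, 0.0682)
linear accel F/m = (-0.4000, 7.2000, 3.6000)
p' = p + v·dt = (-2.1680, 2.1200, -0.4640)
v + (F/m)dt = (0.3680, 2.0760, -0.5120)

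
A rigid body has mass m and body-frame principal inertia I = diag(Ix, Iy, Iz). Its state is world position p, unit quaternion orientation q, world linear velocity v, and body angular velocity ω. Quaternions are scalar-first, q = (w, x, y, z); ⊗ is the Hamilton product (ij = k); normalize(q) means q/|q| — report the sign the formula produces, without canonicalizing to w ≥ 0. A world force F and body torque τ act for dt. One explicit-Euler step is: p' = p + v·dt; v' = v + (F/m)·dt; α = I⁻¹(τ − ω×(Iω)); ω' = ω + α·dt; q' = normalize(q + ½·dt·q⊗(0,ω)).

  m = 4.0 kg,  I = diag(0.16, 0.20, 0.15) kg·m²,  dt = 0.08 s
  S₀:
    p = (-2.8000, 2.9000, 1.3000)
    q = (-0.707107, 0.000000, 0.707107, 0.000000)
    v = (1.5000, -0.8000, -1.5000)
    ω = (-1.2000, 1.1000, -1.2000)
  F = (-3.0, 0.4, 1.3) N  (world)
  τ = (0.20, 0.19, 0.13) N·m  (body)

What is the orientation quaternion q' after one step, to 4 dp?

2q̇ = q⊗(0,ω) = (-0.7778177, 0.0000000, -0.7778177, 1.6970568)
q + ½dt·q⊗(0,ω), renormalized = (-0.7358, 0.0000, 0.6738, 0.0677)

q' = (-0.7358, 0.0000, 0.6738, 0.0677)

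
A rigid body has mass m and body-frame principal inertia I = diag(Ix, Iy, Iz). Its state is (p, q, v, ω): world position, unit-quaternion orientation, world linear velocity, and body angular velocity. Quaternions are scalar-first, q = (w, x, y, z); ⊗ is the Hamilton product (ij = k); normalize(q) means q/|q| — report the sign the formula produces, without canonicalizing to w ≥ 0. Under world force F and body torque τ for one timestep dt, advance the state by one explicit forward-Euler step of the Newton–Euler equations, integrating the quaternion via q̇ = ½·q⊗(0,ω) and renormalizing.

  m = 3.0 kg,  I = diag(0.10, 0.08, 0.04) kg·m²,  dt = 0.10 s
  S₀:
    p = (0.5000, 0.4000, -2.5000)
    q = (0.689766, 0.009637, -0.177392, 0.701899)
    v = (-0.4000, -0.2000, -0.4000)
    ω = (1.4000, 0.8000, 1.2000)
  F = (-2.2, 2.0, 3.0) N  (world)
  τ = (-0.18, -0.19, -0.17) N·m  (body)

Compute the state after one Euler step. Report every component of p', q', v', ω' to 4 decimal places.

(τ − ω×Iω)/I = (-1.4160, -3.6350, -3.6900)
ω + α·dt = (1.2584, 0.4365, 0.8310)
2q̇ = q⊗(0,ω) = (-0.7138570, 0.1912828, 1.5229070, 1.0837776)
q + ½dt·q⊗(0,ω), renormalized = (0.6508, 0.0191, -0.1007, 0.7523)
a = F/m = (-0.7333, 0.6667, 1.0000)
p' = p + v·dt = (0.4600, 0.3800, -2.5400)
v + (F/m)dt = (-0.4733, -0.1333, -0.3000)

p' = (0.4600, 0.3800, -2.5400)
q' = (0.6508, 0.0191, -0.1007, 0.7523)
v' = (-0.4733, -0.1333, -0.3000)
ω' = (1.2584, 0.4365, 0.8310)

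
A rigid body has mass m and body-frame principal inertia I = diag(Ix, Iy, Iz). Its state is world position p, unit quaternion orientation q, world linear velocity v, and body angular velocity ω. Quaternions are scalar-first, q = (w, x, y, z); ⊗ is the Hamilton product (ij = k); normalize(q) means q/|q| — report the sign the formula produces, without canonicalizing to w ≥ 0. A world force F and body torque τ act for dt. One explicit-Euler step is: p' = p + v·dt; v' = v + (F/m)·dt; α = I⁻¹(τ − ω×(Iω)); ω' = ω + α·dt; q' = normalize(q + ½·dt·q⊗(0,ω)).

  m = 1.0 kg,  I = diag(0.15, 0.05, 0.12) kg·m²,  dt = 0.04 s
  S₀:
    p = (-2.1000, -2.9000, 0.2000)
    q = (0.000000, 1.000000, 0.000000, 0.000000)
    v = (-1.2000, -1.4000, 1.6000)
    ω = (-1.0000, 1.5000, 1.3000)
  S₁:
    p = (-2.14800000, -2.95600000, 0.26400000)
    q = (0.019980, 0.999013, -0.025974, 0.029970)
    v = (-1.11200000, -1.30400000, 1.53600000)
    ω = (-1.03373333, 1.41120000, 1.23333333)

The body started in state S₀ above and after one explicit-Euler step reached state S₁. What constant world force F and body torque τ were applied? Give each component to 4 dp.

Δv = v₁−v₀ = (0.08800000, 0.09600000, -0.06400000)
F = m·Δv/dt = (2.2000, 2.4000, -1.6000)
rate change Δω = (-0.03373333, -0.08880000, -0.06666667)
τ = I·(Δω/dt) + ω₀×(Iω₀) = (0.0100, -0.1500, -0.0500)

F = (2.2000, 2.4000, -1.6000)
τ = (0.0100, -0.1500, -0.0500)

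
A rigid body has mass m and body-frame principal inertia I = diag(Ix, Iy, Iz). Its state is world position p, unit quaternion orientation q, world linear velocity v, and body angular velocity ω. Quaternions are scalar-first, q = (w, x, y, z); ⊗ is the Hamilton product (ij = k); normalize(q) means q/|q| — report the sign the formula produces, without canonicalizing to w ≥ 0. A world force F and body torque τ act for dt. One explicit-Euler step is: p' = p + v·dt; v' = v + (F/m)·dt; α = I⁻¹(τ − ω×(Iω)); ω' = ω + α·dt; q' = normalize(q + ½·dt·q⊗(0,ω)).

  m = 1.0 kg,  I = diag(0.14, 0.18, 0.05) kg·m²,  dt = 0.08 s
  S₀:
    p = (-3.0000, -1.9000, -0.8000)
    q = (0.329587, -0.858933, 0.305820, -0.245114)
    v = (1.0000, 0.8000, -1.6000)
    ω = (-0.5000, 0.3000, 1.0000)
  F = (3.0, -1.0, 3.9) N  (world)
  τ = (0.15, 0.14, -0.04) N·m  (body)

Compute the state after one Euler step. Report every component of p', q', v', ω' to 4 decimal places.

a = F/m = (3.0000, -1.0000, 3.9000)
p + v·dt = (-2.9200, -1.8360, -0.9280)
new velocity v' = (1.2400, 0.7200, -1.2880)
gyro term ω×Iω = (-0.0390, -0.0450, -0.0060)
(τ − ω×Iω)/I = (1.3500, 1.0278, -0.6800)
ω + α·dt = (-0.3920, 0.3822, 0.9456)
Hamilton product q⊗(0,ω) = (-0.2760985, 0.2145607, 1.0803661, 0.2248171)
q + ½dt·q⊗(0,ω), renormalized = (0.3182, -0.8494, 0.3487, -0.2359)

p' = (-2.9200, -1.8360, -0.9280)
q' = (0.3182, -0.8494, 0.3487, -0.2359)
v' = (1.2400, 0.7200, -1.2880)
ω' = (-0.3920, 0.3822, 0.9456)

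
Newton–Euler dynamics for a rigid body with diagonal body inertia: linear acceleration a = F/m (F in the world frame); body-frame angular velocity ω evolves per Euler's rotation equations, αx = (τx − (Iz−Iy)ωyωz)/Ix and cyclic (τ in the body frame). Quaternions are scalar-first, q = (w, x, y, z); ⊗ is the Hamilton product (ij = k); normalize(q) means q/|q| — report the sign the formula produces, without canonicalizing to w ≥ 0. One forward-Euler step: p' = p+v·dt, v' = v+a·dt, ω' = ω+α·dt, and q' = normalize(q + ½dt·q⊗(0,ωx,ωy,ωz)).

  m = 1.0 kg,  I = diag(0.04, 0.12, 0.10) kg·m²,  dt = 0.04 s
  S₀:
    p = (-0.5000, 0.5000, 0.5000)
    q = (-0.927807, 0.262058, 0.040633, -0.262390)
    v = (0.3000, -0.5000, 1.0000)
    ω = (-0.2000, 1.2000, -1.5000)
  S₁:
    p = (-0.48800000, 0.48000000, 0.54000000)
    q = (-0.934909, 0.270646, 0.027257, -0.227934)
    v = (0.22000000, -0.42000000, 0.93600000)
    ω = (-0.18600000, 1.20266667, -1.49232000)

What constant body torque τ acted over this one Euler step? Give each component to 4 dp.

τ = (0.0500, -0.0100, 0.0000)

ω₁ − ω₀ = (0.01400000, 0.00266667, 0.00768000)
precession coupling = (0.0360, -0.0180, -0.0192)
applied torque τ = (0.0500, -0.0100, 0.0000)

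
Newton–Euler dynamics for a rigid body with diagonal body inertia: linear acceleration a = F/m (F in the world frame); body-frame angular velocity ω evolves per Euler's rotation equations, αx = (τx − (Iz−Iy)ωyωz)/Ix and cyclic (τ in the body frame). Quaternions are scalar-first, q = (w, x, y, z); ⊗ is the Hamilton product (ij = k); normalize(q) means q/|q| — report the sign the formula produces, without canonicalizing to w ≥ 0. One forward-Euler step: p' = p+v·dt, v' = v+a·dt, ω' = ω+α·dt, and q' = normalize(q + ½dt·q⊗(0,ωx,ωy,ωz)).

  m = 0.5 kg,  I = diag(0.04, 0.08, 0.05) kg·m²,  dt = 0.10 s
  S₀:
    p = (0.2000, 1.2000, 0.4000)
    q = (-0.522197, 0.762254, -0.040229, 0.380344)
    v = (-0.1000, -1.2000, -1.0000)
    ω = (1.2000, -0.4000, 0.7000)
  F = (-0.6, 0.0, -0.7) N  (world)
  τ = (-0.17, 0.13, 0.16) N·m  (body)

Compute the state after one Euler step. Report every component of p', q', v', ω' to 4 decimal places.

p' = (0.1900, 1.0800, 0.3000)
q' = (-0.5805, 0.7352, -0.0336, 0.3483)
v' = (-0.2200, -1.2000, -1.1400)
ω' = (0.7540, -0.2270, 1.0584)

precession coupling ω×(Iω) = (0.0084, -0.0084, -0.0192)
α = I⁻¹(τ − ω×Iω) = (-4.4600, 1.7300, 3.5840)
ω + α·dt = (0.7540, -0.2270, 1.0584)
2q̇ = q⊗(0,ω) = (-1.1970372, -0.5026591, 0.1317138, -0.6221647)
q + ½dt·q⊗(0,ω), renormalized = (-0.5805, 0.7352, -0.0336, 0.3483)
a = F/m = (-1.2000, 0.0000, -1.4000)
p + v·dt = (0.1900, 1.0800, 0.3000)
v + (F/m)dt = (-0.2200, -1.2000, -1.1400)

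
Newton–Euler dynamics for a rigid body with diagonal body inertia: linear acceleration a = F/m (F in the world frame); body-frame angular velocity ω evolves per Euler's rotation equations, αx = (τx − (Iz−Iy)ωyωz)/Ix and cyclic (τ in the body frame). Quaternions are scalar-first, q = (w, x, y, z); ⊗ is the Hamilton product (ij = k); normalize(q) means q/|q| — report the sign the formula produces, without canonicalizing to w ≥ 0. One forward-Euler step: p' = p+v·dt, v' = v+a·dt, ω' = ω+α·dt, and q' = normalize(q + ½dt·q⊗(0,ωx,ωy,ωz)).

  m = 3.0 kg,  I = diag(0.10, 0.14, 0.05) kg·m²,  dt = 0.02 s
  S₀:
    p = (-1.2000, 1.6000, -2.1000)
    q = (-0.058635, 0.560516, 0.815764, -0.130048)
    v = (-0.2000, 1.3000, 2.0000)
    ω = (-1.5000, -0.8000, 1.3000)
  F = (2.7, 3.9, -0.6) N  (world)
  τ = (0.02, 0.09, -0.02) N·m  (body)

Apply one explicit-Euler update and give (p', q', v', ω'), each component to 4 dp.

p' = (-1.2040, 1.6260, -2.0600)
q' = (-0.0420, 0.5708, 0.8107, -0.1230)
v' = (-0.1820, 1.3260, 1.9960)
ω' = (-1.5147, -0.7732, 1.2728)

a = F/m = (0.9000, 1.3000, -0.2000)
p' = p + v·dt = (-1.2040, 1.6260, -2.0600)
v' = v + a·dt = (-0.1820, 1.3260, 1.9960)
precession coupling ω×(Iω) = (0.0936, -0.0975, 0.0480)
angular accel α = (-0.7360, 1.3393, -1.3600)
ω + α·dt = (-1.5147, -0.7732, 1.2728)
2q̇ = q⊗(0,ω) = (1.6624476, 1.0444073, -0.4866908, 0.6990077)
q' = normalize(q + ½dt·q⊗(0,ω)) = (-0.0420, 0.5708, 0.8107, -0.1230)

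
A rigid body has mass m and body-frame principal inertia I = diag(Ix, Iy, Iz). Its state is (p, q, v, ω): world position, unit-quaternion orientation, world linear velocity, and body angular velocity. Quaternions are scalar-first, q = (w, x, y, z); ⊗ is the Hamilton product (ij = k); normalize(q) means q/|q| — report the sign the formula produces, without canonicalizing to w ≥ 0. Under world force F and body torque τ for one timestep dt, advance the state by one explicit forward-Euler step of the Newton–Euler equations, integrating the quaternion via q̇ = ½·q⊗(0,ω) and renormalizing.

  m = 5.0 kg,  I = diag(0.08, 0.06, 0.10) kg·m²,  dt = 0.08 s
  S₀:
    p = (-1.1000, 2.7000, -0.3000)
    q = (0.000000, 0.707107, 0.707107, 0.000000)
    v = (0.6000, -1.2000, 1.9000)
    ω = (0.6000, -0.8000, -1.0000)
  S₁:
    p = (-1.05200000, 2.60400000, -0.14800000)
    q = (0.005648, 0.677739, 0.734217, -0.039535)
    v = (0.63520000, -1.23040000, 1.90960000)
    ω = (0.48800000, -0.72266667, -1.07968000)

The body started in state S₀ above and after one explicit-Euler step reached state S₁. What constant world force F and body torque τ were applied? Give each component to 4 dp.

rate change Δω = (-0.11200000, 0.07733333, -0.07968000)
I·α + gyro = (-0.0800, 0.0700, -0.0900)
velocity change Δv = (0.03520000, -0.03040000, 0.00960000)
F = m·Δv/dt = (2.2000, -1.9000, 0.6000)

F = (2.2000, -1.9000, 0.6000)
τ = (-0.0800, 0.0700, -0.0900)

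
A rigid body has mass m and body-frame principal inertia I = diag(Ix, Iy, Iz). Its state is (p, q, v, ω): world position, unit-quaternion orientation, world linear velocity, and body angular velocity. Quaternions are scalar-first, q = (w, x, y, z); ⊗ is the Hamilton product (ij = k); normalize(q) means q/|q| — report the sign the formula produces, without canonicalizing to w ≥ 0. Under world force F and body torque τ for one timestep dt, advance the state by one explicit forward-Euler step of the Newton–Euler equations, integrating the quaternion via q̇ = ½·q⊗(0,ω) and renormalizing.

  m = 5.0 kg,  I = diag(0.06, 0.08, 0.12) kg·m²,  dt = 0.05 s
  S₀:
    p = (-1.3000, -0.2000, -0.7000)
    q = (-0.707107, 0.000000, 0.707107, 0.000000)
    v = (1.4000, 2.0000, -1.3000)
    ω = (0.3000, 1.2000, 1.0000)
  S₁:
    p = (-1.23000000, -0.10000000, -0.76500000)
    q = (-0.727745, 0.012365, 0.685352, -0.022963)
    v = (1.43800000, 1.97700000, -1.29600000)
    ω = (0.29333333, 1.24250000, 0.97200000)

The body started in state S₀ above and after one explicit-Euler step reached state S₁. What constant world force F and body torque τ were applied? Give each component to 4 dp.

F = (3.8000, -2.3000, 0.4000)
τ = (0.0400, 0.0500, -0.0600)

velocity change Δv = (0.03800000, -0.02300000, 0.00400000)
F = m·Δv/dt = (3.8000, -2.3000, 0.4000)
ω₁ − ω₀ = (-0.00666667, 0.04250000, -0.02800000)
ω₀×(Iω₀) = (0.0480, -0.0180, 0.0072)
applied torque τ = (0.0400, 0.0500, -0.0600)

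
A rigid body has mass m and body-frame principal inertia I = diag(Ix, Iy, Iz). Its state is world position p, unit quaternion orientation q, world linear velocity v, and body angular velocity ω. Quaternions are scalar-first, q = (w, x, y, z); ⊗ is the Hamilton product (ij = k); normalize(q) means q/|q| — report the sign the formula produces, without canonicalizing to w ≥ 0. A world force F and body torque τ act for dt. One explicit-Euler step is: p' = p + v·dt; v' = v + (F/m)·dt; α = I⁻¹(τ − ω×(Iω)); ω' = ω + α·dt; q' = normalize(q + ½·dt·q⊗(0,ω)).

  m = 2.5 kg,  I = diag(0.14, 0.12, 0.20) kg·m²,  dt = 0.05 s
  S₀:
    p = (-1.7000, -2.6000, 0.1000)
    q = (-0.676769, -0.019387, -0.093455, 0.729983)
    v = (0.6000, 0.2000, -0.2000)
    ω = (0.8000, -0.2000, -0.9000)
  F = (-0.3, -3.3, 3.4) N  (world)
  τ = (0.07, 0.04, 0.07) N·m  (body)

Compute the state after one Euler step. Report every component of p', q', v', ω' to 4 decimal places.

p' = (-1.6700, -2.5900, 0.0900)
q' = (-0.6601, -0.0272, -0.0759, 0.7468)
v' = (0.5940, 0.1340, -0.1320)
ω' = (0.8199, -0.2013, -0.8833)

precession coupling ω×(Iω) = (0.0144, 0.0432, 0.0032)
(τ − ω×Iω)/I = (0.3971, -0.0267, 0.3340)
ω + α·dt = (0.8199, -0.2013, -0.8833)
Hamilton product q⊗(0,ω) = (0.6538033, -0.3113091, 0.7018919, 0.6877335)
q' = normalize(q + ½dt·q⊗(0,ω)) = (-0.6601, -0.0272, -0.0759, 0.7468)
a = F/m = (-0.1200, -1.3200, 1.3600)
p' = p + v·dt = (-1.6700, -2.5900, 0.0900)
v' = v + a·dt = (0.5940, 0.1340, -0.1320)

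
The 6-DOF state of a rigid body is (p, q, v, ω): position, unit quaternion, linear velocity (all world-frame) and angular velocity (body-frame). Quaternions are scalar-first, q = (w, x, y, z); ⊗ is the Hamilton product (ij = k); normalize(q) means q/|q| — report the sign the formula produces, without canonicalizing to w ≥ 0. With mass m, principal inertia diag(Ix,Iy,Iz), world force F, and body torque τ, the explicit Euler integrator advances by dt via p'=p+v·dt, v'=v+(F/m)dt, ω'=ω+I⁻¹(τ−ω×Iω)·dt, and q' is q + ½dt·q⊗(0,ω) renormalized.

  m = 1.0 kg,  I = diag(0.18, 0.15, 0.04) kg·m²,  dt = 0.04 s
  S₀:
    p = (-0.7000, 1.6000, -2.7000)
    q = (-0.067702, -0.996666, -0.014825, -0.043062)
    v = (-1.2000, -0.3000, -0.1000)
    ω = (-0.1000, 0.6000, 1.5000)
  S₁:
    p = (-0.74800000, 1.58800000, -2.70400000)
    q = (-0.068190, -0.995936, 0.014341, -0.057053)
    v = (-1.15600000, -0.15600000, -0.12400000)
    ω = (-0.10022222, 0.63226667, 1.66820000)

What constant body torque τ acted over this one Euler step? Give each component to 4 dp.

τ = (-0.1000, 0.1000, 0.1700)

rate change Δω = (-0.00022222, 0.03226667, 0.16820000)
precession coupling = (-0.0990, -0.0210, 0.0018)
applied torque τ = (-0.1000, 0.1000, 0.1700)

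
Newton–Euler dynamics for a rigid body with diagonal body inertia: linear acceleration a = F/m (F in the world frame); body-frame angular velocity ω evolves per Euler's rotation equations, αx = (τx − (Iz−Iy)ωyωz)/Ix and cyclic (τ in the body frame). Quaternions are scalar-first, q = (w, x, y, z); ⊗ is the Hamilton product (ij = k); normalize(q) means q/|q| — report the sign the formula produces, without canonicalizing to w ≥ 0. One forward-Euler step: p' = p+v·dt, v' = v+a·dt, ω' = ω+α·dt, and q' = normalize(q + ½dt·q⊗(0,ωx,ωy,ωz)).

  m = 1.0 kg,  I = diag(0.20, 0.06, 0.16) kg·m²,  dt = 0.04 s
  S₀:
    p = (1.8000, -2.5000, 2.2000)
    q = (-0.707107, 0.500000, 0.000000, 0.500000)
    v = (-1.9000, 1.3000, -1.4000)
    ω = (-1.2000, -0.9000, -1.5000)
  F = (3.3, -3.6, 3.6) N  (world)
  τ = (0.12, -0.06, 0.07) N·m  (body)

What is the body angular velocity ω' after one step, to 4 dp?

ω' = (-1.2030, -0.9880, -1.4447)

ω×(Iω) gyroscopic = (0.1350, 0.0720, -0.1512)
α = I⁻¹(τ − ω×Iω) = (-0.0750, -2.2000, 1.3825)
ω + α·dt = (-1.2030, -0.9880, -1.4447)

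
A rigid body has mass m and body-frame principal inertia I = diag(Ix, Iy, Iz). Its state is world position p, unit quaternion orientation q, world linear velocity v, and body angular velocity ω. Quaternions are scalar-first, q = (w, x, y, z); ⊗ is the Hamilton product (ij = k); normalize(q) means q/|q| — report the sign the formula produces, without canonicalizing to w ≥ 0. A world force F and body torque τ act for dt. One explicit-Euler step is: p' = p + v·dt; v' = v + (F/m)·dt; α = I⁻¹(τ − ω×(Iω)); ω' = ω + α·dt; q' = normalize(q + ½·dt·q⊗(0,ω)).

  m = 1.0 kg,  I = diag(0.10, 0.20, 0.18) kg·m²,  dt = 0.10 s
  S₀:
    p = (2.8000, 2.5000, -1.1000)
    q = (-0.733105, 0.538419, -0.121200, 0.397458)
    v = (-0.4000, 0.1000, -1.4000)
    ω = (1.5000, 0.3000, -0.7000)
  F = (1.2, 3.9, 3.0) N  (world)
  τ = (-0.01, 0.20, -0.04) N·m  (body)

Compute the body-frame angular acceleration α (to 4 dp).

precession coupling ω×(Iω) = (0.0042, 0.0840, 0.0450)
α = I⁻¹(τ − ω×Iω) = (-0.1420, 0.5800, -0.4722)

α = (-0.1420, 0.5800, -0.4722)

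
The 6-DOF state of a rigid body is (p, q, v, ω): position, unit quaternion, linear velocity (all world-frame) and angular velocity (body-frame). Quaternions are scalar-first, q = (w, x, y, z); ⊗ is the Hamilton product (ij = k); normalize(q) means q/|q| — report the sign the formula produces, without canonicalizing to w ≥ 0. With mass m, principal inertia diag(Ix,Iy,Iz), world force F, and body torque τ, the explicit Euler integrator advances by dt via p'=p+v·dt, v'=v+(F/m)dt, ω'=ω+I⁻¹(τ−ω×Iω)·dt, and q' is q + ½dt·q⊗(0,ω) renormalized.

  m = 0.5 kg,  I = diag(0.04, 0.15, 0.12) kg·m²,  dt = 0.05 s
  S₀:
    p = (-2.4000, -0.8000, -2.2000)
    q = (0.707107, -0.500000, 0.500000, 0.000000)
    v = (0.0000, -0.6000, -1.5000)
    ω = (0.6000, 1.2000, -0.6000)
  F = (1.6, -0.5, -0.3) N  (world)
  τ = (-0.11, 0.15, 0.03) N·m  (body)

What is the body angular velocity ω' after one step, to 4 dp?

ω' = (0.4355, 1.2404, -0.6205)

precession coupling ω×(Iω) = (0.0216, 0.0288, 0.0792)
(τ − ω×Iω)/I = (-3.2900, 0.8080, -0.4100)
ω' = ω + α·dt = (0.4355, 1.2404, -0.6205)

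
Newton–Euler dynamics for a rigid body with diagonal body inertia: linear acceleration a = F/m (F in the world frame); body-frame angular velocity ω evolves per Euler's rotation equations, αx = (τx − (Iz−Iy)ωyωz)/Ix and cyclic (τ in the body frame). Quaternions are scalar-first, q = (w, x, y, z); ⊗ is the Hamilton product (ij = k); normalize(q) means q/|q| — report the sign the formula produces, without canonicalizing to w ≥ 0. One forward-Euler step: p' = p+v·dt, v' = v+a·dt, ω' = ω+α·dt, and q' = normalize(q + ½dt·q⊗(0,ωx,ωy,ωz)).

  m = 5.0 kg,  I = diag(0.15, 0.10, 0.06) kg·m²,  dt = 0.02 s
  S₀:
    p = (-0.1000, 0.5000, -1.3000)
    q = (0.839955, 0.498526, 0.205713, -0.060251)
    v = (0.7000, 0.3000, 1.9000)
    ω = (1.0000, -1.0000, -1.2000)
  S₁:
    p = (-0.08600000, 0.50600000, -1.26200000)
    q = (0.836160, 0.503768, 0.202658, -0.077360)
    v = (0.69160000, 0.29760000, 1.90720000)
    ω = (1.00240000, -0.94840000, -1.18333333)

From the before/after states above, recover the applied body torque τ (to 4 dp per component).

Δω = ω₁−ω₀ = (0.00240000, 0.05160000, 0.01666667)
τ = I·(Δω/dt) + ω₀×(Iω₀) = (-0.0300, 0.1500, 0.1000)

τ = (-0.0300, 0.1500, 0.1000)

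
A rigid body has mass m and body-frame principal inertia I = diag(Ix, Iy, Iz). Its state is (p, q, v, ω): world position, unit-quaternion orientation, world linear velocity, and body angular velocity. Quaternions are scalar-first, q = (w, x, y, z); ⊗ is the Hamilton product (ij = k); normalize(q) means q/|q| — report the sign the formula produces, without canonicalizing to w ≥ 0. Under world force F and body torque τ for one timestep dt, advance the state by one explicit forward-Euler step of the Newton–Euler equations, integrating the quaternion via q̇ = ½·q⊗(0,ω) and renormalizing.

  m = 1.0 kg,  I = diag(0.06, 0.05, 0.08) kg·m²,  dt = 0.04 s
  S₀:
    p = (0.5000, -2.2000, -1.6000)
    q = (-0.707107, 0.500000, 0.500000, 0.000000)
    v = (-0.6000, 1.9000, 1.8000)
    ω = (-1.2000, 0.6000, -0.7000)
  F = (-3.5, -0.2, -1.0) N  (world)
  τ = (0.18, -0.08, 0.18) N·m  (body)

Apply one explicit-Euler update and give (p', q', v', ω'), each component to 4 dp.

p' = (0.4760, -2.1240, -1.5280)
q' = (-0.7008, 0.5097, 0.4983, 0.0279)
v' = (-0.7400, 1.8920, 1.7600)
ω' = (-1.0716, 0.5494, -0.6136)

a = (-3.5000, -0.2000, -1.0000)
p' = p + v·dt = (0.4760, -2.1240, -1.5280)
v' = v + a·dt = (-0.7400, 1.8920, 1.7600)
angular accel α = (3.2100, -1.2640, 2.1600)
ω' = ω + α·dt = (-1.0716, 0.5494, -0.6136)
2q̇ = q⊗(0,ω) = (0.3000000, 0.4985284, -0.0742642, 1.3949749)
q + ½dt·q⊗(0,ω), renormalized = (-0.7008, 0.5097, 0.4983, 0.0279)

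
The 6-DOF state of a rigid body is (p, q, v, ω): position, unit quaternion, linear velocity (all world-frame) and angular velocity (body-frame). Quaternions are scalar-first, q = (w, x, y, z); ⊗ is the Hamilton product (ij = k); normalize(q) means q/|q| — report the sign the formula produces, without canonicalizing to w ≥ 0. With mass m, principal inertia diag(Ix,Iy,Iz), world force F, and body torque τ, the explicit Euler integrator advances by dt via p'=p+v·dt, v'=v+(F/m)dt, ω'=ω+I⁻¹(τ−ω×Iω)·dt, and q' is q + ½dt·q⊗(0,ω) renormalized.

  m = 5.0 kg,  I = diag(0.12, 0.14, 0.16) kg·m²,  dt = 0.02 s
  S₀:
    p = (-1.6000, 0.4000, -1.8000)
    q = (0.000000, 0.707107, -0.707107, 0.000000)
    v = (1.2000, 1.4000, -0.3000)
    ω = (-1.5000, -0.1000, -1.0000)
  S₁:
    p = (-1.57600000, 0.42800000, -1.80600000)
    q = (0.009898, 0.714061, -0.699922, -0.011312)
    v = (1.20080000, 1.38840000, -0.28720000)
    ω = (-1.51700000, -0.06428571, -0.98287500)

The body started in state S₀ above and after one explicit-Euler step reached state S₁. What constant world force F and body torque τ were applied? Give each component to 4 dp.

F = (0.2000, -2.9000, 3.2000)
τ = (-0.1000, 0.1900, 0.1400)

velocity change Δv = (0.00080000, -0.01160000, 0.01280000)
F = m·Δv/dt = (0.2000, -2.9000, 3.2000)
ω₁ − ω₀ = (-0.01700000, 0.03571429, 0.01712500)
applied torque τ = (-0.1000, 0.1900, 0.1400)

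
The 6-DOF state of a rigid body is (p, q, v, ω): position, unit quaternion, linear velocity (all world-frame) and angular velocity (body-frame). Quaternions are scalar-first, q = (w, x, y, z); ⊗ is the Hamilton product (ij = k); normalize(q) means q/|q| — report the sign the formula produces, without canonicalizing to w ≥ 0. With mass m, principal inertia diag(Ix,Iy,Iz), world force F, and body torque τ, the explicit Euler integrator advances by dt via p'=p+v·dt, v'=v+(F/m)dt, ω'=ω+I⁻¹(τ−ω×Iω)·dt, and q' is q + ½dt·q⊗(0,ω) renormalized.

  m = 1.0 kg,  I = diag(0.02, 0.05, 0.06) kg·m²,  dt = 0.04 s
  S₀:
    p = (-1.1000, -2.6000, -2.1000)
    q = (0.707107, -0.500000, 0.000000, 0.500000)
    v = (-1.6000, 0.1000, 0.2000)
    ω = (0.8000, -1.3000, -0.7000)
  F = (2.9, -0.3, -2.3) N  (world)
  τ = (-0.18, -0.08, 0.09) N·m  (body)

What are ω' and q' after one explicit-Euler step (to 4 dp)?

precession coupling ω×(Iω) = (0.0091, 0.0224, -0.0312)
(τ − ω×Iω)/I = (-9.4550, -2.0480, 2.0200)
ω' = ω + α·dt = (0.4218, -1.3819, -0.6192)
q⊗(0,ω) = (0.7500000, 1.2156856, -0.8692391, 0.1550251)
q' = normalize(q + ½dt·q⊗(0,ω)) = (0.7217, -0.4754, -0.0174, 0.5028)

ω' = (0.4218, -1.3819, -0.6192)
q' = (0.7217, -0.4754, -0.0174, 0.5028)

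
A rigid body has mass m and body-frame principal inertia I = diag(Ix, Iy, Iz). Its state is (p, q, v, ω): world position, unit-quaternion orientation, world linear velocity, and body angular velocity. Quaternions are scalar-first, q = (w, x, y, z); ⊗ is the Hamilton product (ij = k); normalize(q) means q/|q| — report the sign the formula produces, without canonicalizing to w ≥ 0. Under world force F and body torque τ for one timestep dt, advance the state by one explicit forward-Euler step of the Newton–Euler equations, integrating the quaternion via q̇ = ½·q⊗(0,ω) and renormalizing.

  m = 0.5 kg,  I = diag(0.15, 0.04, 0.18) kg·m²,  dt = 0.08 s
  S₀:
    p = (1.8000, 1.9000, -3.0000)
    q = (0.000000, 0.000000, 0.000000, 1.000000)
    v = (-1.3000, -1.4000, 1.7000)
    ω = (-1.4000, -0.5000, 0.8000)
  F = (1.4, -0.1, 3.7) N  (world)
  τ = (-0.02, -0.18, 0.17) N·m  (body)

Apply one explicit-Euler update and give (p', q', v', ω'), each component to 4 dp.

p' = (1.6960, 1.7880, -2.8640)
q' = (-0.0319, 0.0200, -0.0559, 0.9977)
v' = (-1.0760, -1.4160, 2.2920)
ω' = (-1.3808, -0.9272, 0.9098)

a = F/m = (2.8000, -0.2000, 7.4000)
p + v·dt = (1.6960, 1.7880, -2.8640)
v' = v + a·dt = (-1.0760, -1.4160, 2.2920)
precession coupling ω×(Iω) = (-0.0560, 0.0336, -0.0770)
angular accel α = (0.2400, -5.3400, 1.3722)
ω' = ω + α·dt = (-1.3808, -0.9272, 0.9098)
2q̇ = q⊗(0,ω) = (-0.8000000, 0.5000000, -1.4000000, 0.0000000)
q' = normalize(q + ½dt·q⊗(0,ω)) = (-0.0319, 0.0200, -0.0559, 0.9977)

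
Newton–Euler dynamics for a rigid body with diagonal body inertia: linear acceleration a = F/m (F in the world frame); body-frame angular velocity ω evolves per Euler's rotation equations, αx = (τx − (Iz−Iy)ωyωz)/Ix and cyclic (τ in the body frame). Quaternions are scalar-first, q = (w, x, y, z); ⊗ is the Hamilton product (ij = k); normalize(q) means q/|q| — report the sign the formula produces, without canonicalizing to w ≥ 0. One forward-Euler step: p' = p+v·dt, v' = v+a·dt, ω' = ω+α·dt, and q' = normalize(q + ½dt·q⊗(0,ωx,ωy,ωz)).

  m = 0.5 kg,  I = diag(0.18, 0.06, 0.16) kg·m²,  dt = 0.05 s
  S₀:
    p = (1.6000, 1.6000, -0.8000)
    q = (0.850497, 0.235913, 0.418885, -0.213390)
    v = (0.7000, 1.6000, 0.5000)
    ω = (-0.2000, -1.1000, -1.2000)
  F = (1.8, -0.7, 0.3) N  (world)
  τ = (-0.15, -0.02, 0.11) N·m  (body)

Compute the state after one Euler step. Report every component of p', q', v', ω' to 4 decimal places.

angular accel α = (-1.5667, -0.4133, 0.8525)
ω' = ω + α·dt = (-0.2783, -1.1207, -1.1574)
Hamilton product q⊗(0,ω) = (0.2518881, -0.9074904, -0.6097731, -1.1963237)
q' = normalize(q + ½dt·q⊗(0,ω)) = (0.8561, 0.2130, 0.4033, -0.2431)
new position p' = (1.6350, 1.6800, -0.7750)
new velocity v' = (0.8800, 1.5300, 0.5300)

p' = (1.6350, 1.6800, -0.7750)
q' = (0.8561, 0.2130, 0.4033, -0.2431)
v' = (0.8800, 1.5300, 0.5300)
ω' = (-0.2783, -1.1207, -1.1574)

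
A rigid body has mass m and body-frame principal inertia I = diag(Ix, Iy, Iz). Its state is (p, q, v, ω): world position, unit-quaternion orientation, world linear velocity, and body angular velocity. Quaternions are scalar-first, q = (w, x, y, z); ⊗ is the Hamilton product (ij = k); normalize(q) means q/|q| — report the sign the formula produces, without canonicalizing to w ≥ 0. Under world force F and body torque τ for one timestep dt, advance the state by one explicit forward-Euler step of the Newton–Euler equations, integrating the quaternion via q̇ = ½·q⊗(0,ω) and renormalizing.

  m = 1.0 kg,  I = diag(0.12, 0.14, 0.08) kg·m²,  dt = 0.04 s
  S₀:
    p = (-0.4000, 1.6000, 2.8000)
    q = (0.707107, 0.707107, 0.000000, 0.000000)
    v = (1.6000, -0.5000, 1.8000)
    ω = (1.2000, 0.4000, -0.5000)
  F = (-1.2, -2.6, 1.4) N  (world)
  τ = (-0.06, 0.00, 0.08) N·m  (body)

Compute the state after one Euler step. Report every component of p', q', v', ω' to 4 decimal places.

p' = (-0.3360, 1.5800, 2.8720)
q' = (0.6899, 0.7238, 0.0127, -0.0014)
v' = (1.5520, -0.6040, 1.8560)
ω' = (1.1760, 0.4069, -0.4648)

a = F/m = (-1.2000, -2.6000, 1.4000)
p' = p + v·dt = (-0.3360, 1.5800, 2.8720)
new velocity v' = (1.5520, -0.6040, 1.8560)
α = I⁻¹(τ − ω×Iω) = (-0.6000, 0.1714, 0.8800)
ω + α·dt = (1.1760, 0.4069, -0.4648)
q⊗(0,ω) = (-0.8485284, 0.8485284, 0.6363963, -0.0707107)
q' = normalize(q + ½dt·q⊗(0,ω)) = (0.6899, 0.7238, 0.0127, -0.0014)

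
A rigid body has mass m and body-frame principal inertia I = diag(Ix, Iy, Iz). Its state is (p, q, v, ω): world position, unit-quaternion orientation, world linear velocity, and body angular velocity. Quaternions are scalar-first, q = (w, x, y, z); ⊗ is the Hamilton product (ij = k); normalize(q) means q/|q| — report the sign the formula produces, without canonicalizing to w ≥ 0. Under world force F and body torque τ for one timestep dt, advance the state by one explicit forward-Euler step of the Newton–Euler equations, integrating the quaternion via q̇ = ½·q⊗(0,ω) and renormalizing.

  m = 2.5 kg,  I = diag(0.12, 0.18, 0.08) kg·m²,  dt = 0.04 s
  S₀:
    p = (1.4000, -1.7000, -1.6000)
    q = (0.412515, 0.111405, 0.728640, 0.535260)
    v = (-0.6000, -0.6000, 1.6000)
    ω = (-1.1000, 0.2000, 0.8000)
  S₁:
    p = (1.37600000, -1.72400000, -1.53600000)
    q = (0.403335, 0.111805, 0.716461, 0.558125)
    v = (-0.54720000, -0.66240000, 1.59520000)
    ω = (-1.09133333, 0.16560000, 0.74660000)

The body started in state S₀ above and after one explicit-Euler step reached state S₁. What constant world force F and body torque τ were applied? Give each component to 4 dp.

ω₁ − ω₀ = (0.00866667, -0.03440000, -0.05340000)
applied torque τ = (0.0100, -0.1900, -0.1200)
v₁ − v₀ = (0.05280000, -0.06240000, -0.00480000)
m·(v₁−v₀)/dt = (3.3000, -3.9000, -0.3000)

F = (3.3000, -3.9000, -0.3000)
τ = (0.0100, -0.1900, -0.1200)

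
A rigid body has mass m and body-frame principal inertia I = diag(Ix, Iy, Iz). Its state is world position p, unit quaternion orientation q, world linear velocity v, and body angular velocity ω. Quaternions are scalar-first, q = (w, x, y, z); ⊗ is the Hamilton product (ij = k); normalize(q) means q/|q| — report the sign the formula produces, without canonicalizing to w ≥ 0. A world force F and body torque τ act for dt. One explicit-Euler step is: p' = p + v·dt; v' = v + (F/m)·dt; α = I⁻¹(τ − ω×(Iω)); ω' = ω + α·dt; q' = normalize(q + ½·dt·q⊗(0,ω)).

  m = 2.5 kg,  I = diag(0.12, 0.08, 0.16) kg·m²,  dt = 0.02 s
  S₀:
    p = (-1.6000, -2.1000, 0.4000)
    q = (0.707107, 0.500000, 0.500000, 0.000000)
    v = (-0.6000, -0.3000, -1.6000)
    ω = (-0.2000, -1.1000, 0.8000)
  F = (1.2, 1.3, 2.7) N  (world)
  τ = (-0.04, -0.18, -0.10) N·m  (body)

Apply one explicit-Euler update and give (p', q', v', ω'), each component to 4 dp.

a = F/m = (0.4800, 0.5200, 1.0800)
new position p' = (-1.6120, -2.1060, 0.3680)
v + (F/m)dt = (-0.5904, -0.2896, -1.5784)
(τ − ω×Iω)/I = (0.2533, -2.3300, -0.5700)
new body rate ω' = (-0.1949, -1.1466, 0.7886)
2q̇ = q⊗(0,ω) = (0.6500000, 0.2585786, -1.1778177, 0.1156856)
q' = normalize(q + ½dt·q⊗(0,ω)) = (0.7135, 0.5025, 0.4882, 0.0012)

p' = (-1.6120, -2.1060, 0.3680)
q' = (0.7135, 0.5025, 0.4882, 0.0012)
v' = (-0.5904, -0.2896, -1.5784)
ω' = (-0.1949, -1.1466, 0.7886)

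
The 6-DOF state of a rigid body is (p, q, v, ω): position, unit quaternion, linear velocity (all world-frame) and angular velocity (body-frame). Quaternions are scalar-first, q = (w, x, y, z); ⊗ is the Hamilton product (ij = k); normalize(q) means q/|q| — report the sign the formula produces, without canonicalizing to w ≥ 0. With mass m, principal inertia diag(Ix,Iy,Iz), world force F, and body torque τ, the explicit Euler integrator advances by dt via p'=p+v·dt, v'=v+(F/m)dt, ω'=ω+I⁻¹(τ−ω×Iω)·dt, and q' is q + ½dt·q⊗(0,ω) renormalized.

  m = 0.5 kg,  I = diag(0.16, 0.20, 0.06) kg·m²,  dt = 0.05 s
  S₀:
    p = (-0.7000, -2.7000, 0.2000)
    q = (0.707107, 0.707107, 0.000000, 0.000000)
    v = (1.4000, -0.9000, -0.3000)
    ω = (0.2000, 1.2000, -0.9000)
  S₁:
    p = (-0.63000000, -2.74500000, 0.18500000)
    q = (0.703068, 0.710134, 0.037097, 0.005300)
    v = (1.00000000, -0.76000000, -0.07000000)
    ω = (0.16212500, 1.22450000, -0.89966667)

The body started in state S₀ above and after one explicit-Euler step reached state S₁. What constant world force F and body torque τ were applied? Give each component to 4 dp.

rate change Δω = (-0.03787500, 0.02450000, 0.00033333)
precession coupling = (0.1512, -0.0180, 0.0096)
τ = I·(Δω/dt) + ω₀×(Iω₀) = (0.0300, 0.0800, 0.0100)
v₁ − v₀ = (-0.40000000, 0.14000000, 0.23000000)
m·(v₁−v₀)/dt = (-4.0000, 1.4000, 2.3000)

F = (-4.0000, 1.4000, 2.3000)
τ = (0.0300, 0.0800, 0.0100)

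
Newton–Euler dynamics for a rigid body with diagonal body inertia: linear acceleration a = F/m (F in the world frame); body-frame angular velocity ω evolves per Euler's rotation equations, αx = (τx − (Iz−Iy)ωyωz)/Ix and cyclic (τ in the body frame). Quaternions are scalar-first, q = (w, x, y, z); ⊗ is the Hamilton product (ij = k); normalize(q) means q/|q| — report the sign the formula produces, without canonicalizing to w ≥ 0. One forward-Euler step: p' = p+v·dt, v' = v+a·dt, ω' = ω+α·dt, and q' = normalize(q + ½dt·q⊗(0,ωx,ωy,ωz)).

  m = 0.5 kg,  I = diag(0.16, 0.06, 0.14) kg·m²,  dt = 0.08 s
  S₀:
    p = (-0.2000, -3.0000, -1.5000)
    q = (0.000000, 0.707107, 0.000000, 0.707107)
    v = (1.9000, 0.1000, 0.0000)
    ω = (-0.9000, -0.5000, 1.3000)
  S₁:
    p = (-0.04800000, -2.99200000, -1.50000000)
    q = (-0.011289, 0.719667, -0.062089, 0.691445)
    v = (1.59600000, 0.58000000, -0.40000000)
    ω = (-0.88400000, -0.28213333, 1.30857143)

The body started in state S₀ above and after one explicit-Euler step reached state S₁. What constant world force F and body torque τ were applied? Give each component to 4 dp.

ω₁ − ω₀ = (0.01600000, 0.21786667, 0.00857143)
precession coupling = (-0.0520, -0.0234, -0.0450)
applied torque τ = (-0.0200, 0.1400, -0.0300)
velocity change Δv = (-0.30400000, 0.48000000, -0.40000000)
applied force F = (-1.9000, 3.0000, -2.5000)

F = (-1.9000, 3.0000, -2.5000)
τ = (-0.0200, 0.1400, -0.0300)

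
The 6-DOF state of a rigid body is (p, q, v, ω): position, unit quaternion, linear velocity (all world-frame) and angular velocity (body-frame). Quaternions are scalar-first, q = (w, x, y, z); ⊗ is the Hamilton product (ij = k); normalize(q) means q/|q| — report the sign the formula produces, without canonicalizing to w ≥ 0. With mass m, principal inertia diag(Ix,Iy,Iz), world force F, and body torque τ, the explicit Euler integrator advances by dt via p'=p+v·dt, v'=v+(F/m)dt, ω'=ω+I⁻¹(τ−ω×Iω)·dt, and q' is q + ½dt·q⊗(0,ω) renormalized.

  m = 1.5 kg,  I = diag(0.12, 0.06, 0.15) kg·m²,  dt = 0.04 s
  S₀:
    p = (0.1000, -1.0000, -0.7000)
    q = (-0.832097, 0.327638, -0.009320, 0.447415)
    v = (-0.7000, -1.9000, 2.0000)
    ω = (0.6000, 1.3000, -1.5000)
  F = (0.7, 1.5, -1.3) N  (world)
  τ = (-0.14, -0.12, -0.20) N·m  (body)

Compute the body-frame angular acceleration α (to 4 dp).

ω×(Iω) gyroscopic = (-0.1755, 0.0270, -0.0468)
angular accel α = (0.2958, -2.4500, -1.0213)

α = (0.2958, -2.4500, -1.0213)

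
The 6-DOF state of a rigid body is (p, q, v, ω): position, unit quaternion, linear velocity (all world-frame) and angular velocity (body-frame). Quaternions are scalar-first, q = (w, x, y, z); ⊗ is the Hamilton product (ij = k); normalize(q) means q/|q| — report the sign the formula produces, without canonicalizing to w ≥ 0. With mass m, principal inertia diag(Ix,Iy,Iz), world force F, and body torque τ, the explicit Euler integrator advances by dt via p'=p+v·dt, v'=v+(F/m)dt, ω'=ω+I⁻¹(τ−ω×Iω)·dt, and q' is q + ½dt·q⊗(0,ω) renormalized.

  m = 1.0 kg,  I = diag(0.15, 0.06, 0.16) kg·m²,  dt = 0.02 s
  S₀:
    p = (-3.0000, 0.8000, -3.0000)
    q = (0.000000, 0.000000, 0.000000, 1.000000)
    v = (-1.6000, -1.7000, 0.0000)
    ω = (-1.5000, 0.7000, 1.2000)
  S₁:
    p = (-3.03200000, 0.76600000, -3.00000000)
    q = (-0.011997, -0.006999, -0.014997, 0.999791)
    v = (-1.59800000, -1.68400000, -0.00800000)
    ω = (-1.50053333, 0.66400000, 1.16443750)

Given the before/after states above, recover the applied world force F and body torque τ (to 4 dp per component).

F = (0.1000, 0.8000, -0.4000)
τ = (0.0800, -0.0900, -0.1900)

velocity change Δv = (0.00200000, 0.01600000, -0.00800000)
m·(v₁−v₀)/dt = (0.1000, 0.8000, -0.4000)
ω₁ − ω₀ = (-0.00053333, -0.03600000, -0.03556250)
I·α + gyro = (0.0800, -0.0900, -0.1900)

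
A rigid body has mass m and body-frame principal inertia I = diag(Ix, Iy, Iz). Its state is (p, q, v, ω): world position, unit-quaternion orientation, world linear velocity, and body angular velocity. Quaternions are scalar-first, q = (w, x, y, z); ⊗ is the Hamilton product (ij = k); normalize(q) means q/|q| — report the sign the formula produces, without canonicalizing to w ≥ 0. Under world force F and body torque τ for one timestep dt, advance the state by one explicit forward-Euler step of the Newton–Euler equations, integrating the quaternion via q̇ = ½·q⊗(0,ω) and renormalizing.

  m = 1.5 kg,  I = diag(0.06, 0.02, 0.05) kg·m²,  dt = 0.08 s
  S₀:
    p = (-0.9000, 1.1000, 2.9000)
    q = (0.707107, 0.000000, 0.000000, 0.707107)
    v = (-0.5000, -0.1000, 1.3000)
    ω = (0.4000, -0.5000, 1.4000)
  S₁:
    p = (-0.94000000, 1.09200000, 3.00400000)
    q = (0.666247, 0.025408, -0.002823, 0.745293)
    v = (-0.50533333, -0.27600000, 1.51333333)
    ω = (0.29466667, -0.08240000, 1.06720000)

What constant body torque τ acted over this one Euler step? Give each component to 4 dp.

τ = (-0.1000, 0.1100, -0.2000)

Δω = ω₁−ω₀ = (-0.10533333, 0.41760000, -0.33280000)
gyro term ω₀×Iω₀ = (-0.0210, 0.0056, 0.0080)
τ = I·(Δω/dt) + ω₀×(Iω₀) = (-0.1000, 0.1100, -0.2000)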